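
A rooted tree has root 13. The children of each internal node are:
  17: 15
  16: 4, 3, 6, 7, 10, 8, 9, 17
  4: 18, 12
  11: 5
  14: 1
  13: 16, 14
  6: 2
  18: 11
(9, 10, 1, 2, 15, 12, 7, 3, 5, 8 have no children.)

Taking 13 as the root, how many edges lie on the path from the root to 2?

Climbing from 2 to the root: 2 – 6 – 16 – 13. That's 3 steps.

3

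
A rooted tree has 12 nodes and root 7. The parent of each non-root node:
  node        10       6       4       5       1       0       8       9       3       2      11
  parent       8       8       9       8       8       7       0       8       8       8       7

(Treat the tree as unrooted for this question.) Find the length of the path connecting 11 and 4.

Walking from 11: 11 – 7 – 0 – 8 – 9 – 4. Length 5.

5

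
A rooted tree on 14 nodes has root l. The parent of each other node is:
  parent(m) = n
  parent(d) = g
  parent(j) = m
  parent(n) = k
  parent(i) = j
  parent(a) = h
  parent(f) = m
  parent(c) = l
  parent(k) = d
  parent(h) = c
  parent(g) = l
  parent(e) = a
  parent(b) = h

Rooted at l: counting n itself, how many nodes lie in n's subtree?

The subtree rooted at n contains: n, m, f, j, i — 5 nodes.

5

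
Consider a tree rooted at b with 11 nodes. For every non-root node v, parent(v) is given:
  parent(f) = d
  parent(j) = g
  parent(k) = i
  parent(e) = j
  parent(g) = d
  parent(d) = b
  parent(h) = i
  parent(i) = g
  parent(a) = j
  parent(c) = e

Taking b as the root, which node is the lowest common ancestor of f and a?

d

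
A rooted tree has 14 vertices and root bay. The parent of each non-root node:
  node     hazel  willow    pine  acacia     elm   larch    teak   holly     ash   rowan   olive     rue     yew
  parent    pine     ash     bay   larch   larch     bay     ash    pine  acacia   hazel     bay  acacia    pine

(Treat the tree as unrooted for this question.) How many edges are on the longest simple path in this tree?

7

BFS from teak reaches rowan last, at distance 7; BFS from rowan confirms no node is farther.
Path: teak - ash - acacia - larch - bay - pine - hazel - rowan.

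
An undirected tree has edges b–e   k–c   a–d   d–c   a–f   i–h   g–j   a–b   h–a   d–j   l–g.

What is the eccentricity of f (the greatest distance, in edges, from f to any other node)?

5

A farthest node from f is l.
The path f-a-d-j-g-l has 5 edges.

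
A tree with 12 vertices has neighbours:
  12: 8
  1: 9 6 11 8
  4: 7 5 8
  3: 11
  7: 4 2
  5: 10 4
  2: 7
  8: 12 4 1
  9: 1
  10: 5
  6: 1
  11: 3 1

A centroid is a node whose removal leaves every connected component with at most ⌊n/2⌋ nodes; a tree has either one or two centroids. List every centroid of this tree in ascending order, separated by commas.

8

If 8 is removed the pieces have sizes 5, 5, 1, all ≤ ⌊12/2⌋ = 6.
No neighbour of 8 does as well, so 8 is the unique centroid.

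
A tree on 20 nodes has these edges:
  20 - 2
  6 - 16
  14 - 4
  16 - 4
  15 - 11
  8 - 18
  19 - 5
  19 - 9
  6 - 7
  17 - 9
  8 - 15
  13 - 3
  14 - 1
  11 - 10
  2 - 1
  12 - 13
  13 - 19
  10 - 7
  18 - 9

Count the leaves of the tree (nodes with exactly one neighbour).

5

The leaves are 3, 5, 12, 17, 20.
That is 5 leaves.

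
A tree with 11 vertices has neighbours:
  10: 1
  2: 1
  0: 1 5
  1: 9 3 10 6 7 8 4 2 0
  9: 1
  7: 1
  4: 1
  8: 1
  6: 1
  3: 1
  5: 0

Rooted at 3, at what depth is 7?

Climbing from 7 to the root: 7–1–3. That's 2 steps.

2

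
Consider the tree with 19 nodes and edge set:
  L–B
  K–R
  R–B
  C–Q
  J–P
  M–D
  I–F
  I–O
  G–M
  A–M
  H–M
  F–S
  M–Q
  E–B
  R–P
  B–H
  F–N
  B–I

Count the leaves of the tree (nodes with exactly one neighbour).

Degree-1 nodes: A, C, D, E, G, J, K, L, N, O, S — 11 of them.

11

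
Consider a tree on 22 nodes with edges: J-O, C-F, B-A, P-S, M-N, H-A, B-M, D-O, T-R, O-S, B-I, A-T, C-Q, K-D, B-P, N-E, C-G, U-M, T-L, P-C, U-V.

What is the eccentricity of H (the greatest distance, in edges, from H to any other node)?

7

Distances from H peak at 7, attained at K.
H – A – B – P – S – O – D – K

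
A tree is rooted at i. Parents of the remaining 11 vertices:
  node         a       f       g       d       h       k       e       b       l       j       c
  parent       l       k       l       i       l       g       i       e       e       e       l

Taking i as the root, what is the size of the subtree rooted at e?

10

The subtree rooted at e contains: e, b, l, j, c, g, h, a, k, f — 10 nodes.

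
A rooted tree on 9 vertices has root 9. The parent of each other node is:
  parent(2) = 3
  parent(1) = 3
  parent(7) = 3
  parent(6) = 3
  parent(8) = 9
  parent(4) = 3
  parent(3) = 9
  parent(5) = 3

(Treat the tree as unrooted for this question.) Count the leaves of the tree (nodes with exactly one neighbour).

7

Exactly 7 nodes have a single neighbour: 1, 2, 4, 5, 6, 7, 8.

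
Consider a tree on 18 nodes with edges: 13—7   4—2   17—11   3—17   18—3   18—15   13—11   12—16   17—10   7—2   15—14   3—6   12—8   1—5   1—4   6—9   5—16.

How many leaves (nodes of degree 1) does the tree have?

4

Degree-1 nodes: 8, 9, 10, 14 — 4 of them.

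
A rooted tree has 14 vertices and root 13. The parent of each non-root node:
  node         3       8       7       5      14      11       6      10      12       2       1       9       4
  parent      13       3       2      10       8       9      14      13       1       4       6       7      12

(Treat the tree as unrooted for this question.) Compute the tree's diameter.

13

A longest path is 5-10-13-3-8-14-6-1-12-4-2-7-9-11, with 13 edges.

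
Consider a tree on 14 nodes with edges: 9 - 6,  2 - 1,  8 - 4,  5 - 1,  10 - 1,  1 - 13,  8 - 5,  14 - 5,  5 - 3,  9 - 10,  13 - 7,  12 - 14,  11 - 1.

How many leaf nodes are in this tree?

7

The leaves are 2, 3, 4, 6, 7, 11, 12.
That is 7 leaves.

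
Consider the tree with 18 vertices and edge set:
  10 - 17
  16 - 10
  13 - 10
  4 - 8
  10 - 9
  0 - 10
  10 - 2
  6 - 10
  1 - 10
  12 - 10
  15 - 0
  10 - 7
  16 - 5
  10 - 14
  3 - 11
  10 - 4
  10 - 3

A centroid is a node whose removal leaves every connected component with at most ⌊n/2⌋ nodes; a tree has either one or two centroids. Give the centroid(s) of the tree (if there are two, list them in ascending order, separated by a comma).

Delete 10: the remaining components have sizes 2, 2, 2, 2, 1, 1, 1, 1, 1, 1, 1, 1, 1. Max 2 ≤ 9, so 10 is a centroid.
Every other node leaves some component of size > 9, so the centroid is unique.

10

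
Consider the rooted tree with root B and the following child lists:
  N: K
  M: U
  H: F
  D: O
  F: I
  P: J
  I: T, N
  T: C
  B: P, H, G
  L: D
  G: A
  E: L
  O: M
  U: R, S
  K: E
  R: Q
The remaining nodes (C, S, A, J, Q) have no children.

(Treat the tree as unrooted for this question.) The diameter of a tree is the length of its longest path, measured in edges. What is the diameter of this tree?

15

A longest path is J - P - B - H - F - I - N - K - E - L - D - O - M - U - R - Q, with 15 edges.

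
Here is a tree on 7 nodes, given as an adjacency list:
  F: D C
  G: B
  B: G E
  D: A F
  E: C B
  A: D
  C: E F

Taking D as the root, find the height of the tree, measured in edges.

G sits deepest: D–F–C–E–B–G — 5 edges from the root.

5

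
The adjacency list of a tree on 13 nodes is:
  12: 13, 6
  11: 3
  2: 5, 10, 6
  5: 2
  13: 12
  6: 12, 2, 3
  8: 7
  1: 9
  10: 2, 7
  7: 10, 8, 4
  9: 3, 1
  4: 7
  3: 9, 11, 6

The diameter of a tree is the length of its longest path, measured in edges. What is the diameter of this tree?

BFS from 1 reaches 8 last, at distance 7; BFS from 8 confirms no node is farther.
Path: 1 – 9 – 3 – 6 – 2 – 10 – 7 – 8.

7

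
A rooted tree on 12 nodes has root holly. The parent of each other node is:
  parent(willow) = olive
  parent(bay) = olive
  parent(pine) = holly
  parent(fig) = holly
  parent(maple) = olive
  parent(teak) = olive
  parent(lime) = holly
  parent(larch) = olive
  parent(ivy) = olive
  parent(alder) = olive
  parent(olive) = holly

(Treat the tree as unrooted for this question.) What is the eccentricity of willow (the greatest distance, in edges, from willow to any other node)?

3

The node farthest from willow is pine (lime, fig also at distance 3), via willow-olive-holly-pine — 3 edges.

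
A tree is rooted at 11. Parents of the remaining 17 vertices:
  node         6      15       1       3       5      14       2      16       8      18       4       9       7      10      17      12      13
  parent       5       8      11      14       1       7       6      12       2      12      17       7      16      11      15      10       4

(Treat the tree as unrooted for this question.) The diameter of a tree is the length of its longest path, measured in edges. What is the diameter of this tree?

Starting from 3, a farthest node is 13 at distance 15.
One longest path: 3 – 14 – 7 – 16 – 12 – 10 – 11 – 1 – 5 – 6 – 2 – 8 – 15 – 17 – 4 – 13.
So the diameter is 15.

15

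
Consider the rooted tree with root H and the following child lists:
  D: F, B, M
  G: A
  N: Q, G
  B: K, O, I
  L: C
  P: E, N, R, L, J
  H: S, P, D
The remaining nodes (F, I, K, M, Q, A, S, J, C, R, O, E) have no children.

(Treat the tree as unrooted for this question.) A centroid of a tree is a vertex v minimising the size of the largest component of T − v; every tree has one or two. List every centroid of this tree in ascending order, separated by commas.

P

Delete P: the remaining components have sizes 9, 4, 2, 1, 1, 1. Max 9 ≤ 9, so P is a centroid.
No neighbour of P does as well, so P is the unique centroid.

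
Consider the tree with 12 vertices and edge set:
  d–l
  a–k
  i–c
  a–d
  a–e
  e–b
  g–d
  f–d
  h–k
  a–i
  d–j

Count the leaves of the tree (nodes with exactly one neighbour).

The leaves are b, c, f, g, h, j, l.
That is 7 leaves.

7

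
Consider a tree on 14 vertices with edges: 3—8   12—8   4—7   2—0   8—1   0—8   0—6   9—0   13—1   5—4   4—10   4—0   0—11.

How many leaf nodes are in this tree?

10

Exactly 10 nodes have a single neighbour: 2, 3, 5, 6, 7, 9, 10, 11, 12, 13.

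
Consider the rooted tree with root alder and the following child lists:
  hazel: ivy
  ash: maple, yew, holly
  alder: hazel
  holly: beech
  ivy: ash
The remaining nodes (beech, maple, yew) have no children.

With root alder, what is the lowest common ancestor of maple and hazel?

hazel

Ancestors of maple (toward the root): maple, ash, ivy, hazel, alder.
Ancestors of hazel: hazel, alder.
The deepest node appearing in both lists is hazel.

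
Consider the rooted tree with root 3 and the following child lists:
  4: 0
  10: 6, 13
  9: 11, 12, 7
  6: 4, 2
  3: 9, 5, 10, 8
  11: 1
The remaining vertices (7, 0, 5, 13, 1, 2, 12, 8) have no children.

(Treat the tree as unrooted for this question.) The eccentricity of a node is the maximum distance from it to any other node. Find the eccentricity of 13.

5

Distances from 13 peak at 5, attained at 1.
13–10–3–9–11–1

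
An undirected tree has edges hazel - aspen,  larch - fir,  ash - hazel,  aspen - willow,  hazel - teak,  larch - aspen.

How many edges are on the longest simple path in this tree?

A longest path is fir - larch - aspen - hazel - teak, with 4 edges.

4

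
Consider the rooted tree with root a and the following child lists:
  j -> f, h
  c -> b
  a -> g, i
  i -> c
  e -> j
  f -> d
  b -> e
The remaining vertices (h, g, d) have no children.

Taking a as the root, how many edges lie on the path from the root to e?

Path from a to e: a–i–c–b–e, which has 4 edges.

4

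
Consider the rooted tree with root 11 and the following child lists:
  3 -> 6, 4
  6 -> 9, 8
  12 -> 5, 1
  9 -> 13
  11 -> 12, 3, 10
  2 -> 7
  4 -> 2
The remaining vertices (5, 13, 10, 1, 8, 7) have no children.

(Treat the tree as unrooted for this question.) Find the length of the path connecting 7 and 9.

5

7 - 2 - 4 - 3 - 6 - 9: 5 edges.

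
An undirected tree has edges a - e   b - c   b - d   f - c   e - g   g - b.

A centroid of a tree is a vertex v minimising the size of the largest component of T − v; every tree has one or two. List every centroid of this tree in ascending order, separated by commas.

b

Delete b: the remaining components have sizes 3, 2, 1. Max 3 ≤ 3, so b is a centroid.
No neighbour of b does as well, so b is the unique centroid.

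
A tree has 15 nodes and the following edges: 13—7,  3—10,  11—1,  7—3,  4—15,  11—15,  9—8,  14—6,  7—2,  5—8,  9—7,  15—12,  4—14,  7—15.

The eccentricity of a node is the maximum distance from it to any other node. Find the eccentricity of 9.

The node farthest from 9 is 6, via 9 – 7 – 15 – 4 – 14 – 6 — 5 edges.

5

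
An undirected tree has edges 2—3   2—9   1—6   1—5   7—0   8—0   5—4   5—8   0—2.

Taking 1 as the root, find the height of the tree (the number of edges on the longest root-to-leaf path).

5

9 sits deepest: 1 – 5 – 8 – 0 – 2 – 9 — 5 edges from the root.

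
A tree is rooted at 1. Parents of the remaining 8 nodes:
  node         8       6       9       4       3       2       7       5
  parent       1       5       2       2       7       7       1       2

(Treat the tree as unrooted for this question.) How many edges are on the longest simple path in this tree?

Starting from 8, a farthest node is 6 at distance 5.
One longest path: 8-1-7-2-5-6.
So the diameter is 5.

5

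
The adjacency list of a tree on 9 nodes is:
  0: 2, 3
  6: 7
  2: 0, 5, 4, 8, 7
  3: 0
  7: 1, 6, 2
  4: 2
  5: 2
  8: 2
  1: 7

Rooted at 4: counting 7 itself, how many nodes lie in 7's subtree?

The subtree rooted at 7 contains: 7, 1, 6 — 3 nodes.

3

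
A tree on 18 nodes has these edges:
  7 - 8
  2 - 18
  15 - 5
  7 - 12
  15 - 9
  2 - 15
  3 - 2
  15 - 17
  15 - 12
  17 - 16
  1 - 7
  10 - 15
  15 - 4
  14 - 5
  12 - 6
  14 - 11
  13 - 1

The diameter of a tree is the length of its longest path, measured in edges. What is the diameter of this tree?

7

BFS from 13 reaches 11 last, at distance 7; BFS from 11 confirms no node is farther.
Path: 13 – 1 – 7 – 12 – 15 – 5 – 14 – 11.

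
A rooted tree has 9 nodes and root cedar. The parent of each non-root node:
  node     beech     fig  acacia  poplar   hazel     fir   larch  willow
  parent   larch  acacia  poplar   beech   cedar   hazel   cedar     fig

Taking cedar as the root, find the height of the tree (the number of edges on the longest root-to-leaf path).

The longest root-to-leaf path is cedar–larch–beech–poplar–acacia–fig–willow (6 edges).

6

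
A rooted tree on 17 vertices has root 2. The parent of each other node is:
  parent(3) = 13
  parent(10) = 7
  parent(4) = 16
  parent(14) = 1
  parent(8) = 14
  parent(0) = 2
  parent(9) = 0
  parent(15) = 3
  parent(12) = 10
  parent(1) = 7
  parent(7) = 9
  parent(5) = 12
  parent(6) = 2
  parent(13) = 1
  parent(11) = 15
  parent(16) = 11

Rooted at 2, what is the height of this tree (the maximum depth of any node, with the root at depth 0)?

4 sits deepest: 2 – 0 – 9 – 7 – 1 – 13 – 3 – 15 – 11 – 16 – 4 — 10 edges from the root.

10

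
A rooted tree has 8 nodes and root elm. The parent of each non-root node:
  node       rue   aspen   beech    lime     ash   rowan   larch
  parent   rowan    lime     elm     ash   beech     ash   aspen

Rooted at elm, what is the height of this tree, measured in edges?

5

A deepest node is larch, reached by elm-beech-ash-lime-aspen-larch.
That path has 5 edges, so the height is 5.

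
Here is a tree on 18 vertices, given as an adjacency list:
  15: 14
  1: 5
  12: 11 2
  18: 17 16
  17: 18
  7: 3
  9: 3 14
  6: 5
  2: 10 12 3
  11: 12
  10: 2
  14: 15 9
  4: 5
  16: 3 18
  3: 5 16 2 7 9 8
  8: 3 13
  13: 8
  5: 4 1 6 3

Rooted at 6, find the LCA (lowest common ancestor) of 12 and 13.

Path 12→root: 12 2 3 5 6; path 13→root: 13 8 3 5 6.
First common node: 3.

3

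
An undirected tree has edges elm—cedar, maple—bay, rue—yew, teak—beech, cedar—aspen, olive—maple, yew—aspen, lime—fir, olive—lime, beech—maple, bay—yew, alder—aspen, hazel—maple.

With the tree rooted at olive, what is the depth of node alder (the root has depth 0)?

Path from olive to alder: olive–maple–bay–yew–aspen–alder, which has 5 edges.

5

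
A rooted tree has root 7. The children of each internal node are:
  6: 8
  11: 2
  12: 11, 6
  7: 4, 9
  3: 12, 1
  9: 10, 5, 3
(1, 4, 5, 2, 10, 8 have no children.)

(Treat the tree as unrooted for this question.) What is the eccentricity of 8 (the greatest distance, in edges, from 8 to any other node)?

6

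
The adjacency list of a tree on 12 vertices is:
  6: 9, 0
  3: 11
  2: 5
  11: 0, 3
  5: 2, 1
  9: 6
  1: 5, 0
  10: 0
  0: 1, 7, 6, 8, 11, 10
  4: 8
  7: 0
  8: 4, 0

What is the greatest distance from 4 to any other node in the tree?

The node farthest from 4 is 2, via 4 – 8 – 0 – 1 – 5 – 2 — 5 edges.

5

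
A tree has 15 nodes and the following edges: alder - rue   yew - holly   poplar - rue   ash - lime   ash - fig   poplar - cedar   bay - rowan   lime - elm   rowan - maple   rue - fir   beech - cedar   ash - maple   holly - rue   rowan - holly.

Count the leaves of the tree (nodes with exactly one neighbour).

7

The leaves are alder, bay, beech, elm, fig, fir, yew.
That is 7 leaves.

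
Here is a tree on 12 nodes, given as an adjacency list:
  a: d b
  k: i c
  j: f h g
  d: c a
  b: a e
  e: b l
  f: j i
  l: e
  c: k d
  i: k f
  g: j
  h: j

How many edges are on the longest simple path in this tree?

10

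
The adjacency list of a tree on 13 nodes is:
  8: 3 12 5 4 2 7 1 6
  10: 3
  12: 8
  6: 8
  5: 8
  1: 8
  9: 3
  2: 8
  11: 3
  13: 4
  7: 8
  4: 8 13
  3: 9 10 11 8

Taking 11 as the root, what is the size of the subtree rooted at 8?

Descendants of 8 (including itself): 8, 4, 7, 6, 2, 1, 12, 5, 13. That's 9.

9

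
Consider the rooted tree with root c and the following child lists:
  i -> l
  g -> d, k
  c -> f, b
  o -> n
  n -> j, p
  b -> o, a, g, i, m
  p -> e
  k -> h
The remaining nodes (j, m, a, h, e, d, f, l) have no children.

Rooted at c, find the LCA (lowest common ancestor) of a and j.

Ancestors of a (toward the root): a, b, c.
Ancestors of j: j, n, o, b, c.
The deepest node appearing in both lists is b.

b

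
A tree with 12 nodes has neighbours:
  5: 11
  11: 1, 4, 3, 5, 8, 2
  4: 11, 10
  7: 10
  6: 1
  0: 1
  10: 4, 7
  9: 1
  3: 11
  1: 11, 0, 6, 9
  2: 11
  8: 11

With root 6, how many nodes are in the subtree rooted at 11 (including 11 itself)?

Descendants of 11 (including itself): 11, 4, 8, 5, 3, 2, 10, 7. That's 8.

8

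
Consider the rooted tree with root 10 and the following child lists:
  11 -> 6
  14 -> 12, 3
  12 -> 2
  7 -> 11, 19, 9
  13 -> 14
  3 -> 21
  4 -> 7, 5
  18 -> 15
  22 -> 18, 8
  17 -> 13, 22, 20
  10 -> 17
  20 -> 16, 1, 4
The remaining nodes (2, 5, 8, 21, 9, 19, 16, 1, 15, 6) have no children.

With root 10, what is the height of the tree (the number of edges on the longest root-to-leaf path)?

6 sits deepest: 10 – 17 – 20 – 4 – 7 – 11 – 6 — 6 edges from the root.

6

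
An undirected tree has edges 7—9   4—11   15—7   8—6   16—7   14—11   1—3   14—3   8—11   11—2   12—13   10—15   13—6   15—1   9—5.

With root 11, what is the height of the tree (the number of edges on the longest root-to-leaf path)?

7

5 sits deepest: 11 – 14 – 3 – 1 – 15 – 7 – 9 – 5 — 7 edges from the root.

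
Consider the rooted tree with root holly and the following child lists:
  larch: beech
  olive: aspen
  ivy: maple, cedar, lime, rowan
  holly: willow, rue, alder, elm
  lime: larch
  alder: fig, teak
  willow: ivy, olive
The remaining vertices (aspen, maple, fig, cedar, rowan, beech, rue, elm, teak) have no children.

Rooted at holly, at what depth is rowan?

3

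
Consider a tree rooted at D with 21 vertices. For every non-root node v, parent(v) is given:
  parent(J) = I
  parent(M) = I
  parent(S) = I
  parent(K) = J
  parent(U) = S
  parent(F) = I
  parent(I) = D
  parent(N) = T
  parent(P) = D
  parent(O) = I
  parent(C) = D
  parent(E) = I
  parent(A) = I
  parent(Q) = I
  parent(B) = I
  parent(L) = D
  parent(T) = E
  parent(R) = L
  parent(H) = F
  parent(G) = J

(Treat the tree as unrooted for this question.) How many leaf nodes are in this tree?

13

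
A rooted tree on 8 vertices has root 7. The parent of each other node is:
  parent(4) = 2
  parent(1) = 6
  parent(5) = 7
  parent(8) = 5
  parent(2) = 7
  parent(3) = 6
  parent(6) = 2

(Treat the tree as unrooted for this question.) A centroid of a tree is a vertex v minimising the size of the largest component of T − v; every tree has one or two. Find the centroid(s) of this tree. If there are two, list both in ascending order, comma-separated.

2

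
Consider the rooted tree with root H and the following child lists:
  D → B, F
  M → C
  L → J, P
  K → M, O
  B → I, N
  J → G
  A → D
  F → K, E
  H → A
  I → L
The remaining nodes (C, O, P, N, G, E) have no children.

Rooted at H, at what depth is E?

H – A – D – F – E — 4 edges.

4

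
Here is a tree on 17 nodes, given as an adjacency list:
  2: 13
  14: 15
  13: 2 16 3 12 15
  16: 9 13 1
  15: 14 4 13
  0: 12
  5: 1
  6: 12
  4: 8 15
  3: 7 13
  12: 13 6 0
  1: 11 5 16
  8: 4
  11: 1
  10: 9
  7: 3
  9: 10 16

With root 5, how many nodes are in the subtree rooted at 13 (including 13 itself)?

11

The subtree rooted at 13 contains: 13, 15, 12, 3, 2, 4, 14, 0, 6, 7, 8 — 11 nodes.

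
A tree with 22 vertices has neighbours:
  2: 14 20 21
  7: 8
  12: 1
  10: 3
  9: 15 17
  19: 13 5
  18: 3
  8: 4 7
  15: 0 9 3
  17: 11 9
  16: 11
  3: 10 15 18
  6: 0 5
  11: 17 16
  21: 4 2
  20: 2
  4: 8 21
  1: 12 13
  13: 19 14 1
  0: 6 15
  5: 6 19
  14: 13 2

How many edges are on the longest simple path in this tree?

A longest path is 16 – 11 – 17 – 9 – 15 – 0 – 6 – 5 – 19 – 13 – 14 – 2 – 21 – 4 – 8 – 7, with 15 edges.

15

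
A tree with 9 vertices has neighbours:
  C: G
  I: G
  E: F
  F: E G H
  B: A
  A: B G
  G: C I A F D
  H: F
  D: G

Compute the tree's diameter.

BFS from B reaches H last, at distance 4; BFS from H confirms no node is farther.
Path: B - A - G - F - H.

4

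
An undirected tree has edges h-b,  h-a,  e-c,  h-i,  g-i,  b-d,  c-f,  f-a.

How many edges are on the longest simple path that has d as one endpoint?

Distances from d peak at 6, attained at e.
d–b–h–a–f–c–e

6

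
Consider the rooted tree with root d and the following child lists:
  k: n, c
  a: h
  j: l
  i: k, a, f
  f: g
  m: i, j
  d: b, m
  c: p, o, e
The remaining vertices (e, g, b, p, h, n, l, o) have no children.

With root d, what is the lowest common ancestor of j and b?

d

Path j→root: j m d; path b→root: b d.
First common node: d.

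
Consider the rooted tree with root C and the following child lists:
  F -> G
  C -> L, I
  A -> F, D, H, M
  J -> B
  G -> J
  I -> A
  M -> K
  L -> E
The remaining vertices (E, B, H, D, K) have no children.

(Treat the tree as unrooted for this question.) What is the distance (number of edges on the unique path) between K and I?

K - M - A - I: 3 edges.

3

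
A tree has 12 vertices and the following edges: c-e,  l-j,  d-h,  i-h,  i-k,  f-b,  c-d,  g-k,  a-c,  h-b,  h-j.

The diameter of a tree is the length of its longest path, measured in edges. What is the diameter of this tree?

A longest path is g - k - i - h - d - c - e, with 6 edges.

6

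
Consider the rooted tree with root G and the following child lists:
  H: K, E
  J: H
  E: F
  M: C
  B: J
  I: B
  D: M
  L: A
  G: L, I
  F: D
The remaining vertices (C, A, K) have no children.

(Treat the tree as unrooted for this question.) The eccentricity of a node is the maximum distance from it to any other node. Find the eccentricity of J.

6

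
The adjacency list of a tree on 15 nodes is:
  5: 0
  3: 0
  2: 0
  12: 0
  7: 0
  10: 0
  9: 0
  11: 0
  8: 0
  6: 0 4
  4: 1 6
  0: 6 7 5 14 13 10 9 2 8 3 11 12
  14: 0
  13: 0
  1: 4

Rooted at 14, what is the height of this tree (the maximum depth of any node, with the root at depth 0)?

4

A deepest node is 1, reached by 14–0–6–4–1.
That path has 4 edges, so the height is 4.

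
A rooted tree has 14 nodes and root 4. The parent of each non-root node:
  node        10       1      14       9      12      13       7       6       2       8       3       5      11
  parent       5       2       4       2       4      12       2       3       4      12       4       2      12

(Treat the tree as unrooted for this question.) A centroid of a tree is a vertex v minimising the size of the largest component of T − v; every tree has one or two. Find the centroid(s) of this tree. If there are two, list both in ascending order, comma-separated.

4

Delete 4: the remaining components have sizes 6, 4, 2, 1. Max 6 ≤ 7, so 4 is a centroid.
No neighbour of 4 does as well, so 4 is the unique centroid.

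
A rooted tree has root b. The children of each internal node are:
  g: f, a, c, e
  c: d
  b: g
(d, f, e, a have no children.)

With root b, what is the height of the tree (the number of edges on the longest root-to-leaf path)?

A deepest node is d, reached by b–g–c–d.
That path has 3 edges, so the height is 3.

3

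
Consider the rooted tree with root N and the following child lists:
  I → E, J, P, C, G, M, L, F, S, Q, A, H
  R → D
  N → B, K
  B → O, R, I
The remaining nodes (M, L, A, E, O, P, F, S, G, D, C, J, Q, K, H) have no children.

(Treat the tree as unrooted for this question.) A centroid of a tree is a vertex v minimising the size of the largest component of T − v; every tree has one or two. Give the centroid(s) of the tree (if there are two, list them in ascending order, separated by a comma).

If I is removed the pieces have sizes 6, 1, 1, 1, 1, 1, 1, 1, 1, 1, 1, 1, 1, all ≤ ⌊19/2⌋ = 9.
No neighbour of I does as well, so I is the unique centroid.

I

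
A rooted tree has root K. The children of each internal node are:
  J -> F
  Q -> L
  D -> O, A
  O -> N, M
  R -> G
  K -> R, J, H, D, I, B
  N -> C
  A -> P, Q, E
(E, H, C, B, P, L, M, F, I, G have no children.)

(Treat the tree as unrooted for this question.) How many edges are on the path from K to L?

Walking from K: K - D - A - Q - L. Length 4.

4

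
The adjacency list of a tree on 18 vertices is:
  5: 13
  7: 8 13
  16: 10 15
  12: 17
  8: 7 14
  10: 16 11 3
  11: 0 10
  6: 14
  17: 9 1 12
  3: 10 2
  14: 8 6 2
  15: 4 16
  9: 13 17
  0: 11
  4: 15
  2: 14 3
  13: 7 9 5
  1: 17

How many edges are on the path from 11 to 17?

9

11 - 10 - 3 - 2 - 14 - 8 - 7 - 13 - 9 - 17: 9 edges.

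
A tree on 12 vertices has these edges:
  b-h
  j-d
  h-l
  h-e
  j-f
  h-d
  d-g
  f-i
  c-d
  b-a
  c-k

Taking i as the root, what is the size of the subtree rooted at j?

The subtree rooted at j contains: j, d, h, c, g, l, e, b, k, a — 10 nodes.

10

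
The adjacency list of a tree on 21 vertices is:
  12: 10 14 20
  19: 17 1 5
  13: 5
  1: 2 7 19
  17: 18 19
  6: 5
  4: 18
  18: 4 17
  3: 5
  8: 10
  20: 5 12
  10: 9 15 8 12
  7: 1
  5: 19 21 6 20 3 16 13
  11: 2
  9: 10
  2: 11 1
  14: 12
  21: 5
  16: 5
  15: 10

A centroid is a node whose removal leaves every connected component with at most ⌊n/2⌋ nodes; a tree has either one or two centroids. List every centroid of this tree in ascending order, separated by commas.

Delete 5: the remaining components have sizes 8, 7, 1, 1, 1, 1, 1. Max 8 ≤ 10, so 5 is a centroid.
No neighbour of 5 does as well, so 5 is the unique centroid.

5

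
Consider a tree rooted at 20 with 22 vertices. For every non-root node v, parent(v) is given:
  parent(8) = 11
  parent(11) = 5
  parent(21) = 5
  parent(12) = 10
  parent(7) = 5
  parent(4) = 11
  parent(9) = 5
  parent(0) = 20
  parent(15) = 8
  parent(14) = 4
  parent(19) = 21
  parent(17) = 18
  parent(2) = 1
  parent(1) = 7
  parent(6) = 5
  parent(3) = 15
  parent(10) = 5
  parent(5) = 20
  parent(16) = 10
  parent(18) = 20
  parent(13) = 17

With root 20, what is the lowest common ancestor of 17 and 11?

Ancestors of 17 (toward the root): 17, 18, 20.
Ancestors of 11: 11, 5, 20.
The deepest node appearing in both lists is 20.

20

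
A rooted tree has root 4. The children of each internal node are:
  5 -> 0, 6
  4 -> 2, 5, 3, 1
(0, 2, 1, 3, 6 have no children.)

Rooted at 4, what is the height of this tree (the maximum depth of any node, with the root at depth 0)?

The longest root-to-leaf path is 4 → 5 → 6 (2 edges).

2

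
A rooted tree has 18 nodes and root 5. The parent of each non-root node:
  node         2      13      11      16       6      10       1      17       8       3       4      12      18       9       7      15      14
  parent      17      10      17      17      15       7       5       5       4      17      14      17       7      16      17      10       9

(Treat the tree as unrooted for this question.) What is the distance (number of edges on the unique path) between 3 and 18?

The path is 3 – 17 – 7 – 18, which has 3 edges.

3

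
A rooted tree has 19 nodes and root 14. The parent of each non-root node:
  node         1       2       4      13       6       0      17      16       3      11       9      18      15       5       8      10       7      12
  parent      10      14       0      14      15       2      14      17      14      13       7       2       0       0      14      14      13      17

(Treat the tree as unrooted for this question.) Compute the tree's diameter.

A longest path is 9–7–13–14–2–0–15–6, with 7 edges.

7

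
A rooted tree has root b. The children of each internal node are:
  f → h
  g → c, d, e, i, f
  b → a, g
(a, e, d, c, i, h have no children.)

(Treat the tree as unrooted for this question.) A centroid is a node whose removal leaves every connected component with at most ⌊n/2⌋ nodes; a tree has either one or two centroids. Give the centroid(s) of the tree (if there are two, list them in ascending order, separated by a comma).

Removing g splits the tree into components of sizes 2, 2, 1, 1, 1, 1; the largest is 2 ≤ ⌊9/2⌋ = 4.
No neighbour of g does as well, so g is the unique centroid.

g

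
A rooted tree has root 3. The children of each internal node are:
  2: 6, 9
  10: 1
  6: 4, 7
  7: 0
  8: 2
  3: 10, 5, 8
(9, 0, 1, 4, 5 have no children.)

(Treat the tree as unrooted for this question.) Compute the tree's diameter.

7

A longest path is 0-7-6-2-8-3-10-1, with 7 edges.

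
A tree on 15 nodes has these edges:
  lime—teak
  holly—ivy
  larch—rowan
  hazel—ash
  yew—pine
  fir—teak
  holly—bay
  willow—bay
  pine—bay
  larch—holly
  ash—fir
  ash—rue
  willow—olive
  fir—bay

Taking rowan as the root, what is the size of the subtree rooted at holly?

The subtree rooted at holly contains: holly, bay, ivy, willow, fir, pine, olive, teak, ash, yew, lime, hazel, rue — 13 nodes.

13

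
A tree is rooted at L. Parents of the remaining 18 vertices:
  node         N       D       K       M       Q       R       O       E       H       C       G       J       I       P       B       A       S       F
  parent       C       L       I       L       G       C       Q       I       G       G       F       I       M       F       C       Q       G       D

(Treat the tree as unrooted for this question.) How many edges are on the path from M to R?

6

M–L–D–F–G–C–R: 6 edges.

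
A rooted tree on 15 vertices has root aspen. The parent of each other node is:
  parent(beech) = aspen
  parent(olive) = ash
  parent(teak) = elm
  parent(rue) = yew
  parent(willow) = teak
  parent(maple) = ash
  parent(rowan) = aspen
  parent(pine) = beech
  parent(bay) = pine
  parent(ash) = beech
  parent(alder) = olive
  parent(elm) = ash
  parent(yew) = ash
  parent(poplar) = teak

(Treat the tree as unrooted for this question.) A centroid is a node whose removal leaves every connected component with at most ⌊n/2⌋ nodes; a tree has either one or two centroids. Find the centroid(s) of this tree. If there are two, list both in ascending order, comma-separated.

Removing ash splits the tree into components of sizes 5, 4, 2, 2, 1; the largest is 5 ≤ ⌊15/2⌋ = 7.
No neighbour of ash does as well, so ash is the unique centroid.

ash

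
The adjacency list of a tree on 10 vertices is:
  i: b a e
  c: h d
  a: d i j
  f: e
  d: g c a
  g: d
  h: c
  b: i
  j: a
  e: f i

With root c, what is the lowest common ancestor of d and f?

Ancestors of d (toward the root): d, c.
Ancestors of f: f, e, i, a, d, c.
The deepest node appearing in both lists is d.

d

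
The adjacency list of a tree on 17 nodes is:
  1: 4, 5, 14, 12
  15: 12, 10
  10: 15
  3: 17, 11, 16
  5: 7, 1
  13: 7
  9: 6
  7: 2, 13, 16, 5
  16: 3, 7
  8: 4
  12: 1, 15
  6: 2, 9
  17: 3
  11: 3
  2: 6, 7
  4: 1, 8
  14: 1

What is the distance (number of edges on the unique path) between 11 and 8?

7

11 - 3 - 16 - 7 - 5 - 1 - 4 - 8: 7 edges.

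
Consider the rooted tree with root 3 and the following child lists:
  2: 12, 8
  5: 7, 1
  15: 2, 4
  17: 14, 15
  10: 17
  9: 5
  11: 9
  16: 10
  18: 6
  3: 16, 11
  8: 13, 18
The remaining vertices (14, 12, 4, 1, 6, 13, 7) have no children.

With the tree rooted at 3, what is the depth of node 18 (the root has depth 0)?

Climbing from 18 to the root: 18 – 8 – 2 – 15 – 17 – 10 – 16 – 3. That's 7 steps.

7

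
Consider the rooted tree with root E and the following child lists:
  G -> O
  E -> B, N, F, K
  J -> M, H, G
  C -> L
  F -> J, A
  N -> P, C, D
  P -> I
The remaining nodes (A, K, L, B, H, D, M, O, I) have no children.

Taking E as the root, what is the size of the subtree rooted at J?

Descendants of J (including itself): J, M, H, G, O. That's 5.

5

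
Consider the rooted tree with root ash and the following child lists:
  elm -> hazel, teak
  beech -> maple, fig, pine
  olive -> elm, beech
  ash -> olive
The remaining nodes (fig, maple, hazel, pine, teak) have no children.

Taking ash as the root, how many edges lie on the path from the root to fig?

ash–olive–beech–fig — 3 edges.

3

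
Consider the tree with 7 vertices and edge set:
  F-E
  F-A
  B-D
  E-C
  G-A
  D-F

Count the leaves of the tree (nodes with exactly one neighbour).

Degree-1 nodes: B, C, G — 3 of them.

3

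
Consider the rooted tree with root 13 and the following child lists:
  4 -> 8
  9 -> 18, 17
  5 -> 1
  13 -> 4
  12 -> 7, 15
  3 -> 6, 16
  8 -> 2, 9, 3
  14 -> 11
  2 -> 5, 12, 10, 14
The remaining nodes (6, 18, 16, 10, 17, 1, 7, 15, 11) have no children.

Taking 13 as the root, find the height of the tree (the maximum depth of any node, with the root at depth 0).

5

The longest root-to-leaf path is 13-4-8-2-14-11 (5 edges).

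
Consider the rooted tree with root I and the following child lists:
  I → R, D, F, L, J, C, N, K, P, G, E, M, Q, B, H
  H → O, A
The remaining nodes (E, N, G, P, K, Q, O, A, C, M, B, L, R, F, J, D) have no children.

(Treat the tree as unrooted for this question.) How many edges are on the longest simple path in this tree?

BFS from A reaches C last, at distance 3; BFS from C confirms no node is farther.
Path: A - H - I - C.

3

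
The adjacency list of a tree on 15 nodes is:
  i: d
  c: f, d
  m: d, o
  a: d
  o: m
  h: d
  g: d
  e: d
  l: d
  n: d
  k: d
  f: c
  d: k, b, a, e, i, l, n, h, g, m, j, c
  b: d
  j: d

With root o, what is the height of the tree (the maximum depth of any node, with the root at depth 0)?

4

A deepest node is f, reached by o → m → d → c → f.
That path has 4 edges, so the height is 4.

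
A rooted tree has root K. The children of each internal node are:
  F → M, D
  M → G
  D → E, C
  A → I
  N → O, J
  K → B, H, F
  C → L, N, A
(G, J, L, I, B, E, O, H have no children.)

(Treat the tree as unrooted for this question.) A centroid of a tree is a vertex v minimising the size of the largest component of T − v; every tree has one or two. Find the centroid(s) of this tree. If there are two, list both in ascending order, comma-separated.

D

If D is removed the pieces have sizes 7, 6, 1, all ≤ ⌊15/2⌋ = 7.
Every other node leaves some component of size > 7, so the centroid is unique.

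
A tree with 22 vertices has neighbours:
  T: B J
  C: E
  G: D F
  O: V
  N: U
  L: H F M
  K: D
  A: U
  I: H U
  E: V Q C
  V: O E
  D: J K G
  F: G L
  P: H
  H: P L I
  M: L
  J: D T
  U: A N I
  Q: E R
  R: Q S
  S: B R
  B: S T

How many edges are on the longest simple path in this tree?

16

BFS from O reaches N last, at distance 16; BFS from N confirms no node is farther.
Path: O-V-E-Q-R-S-B-T-J-D-G-F-L-H-I-U-N.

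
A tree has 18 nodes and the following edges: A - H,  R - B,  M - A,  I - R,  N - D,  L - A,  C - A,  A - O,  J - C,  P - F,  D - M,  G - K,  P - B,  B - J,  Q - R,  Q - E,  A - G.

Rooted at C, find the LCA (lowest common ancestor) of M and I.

C

Path M→root: M A C; path I→root: I R B J C.
First common node: C.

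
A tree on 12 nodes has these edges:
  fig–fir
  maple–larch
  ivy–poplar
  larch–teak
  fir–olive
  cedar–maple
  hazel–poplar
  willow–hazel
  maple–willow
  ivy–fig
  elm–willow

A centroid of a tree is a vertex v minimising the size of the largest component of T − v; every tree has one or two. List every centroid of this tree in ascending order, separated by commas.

Delete willow: the remaining components have sizes 6, 4, 1. Max 6 ≤ 6, so willow is a centroid.
Its neighbour hazel also leaves a largest component of size 6, so both are centroids.

hazel, willow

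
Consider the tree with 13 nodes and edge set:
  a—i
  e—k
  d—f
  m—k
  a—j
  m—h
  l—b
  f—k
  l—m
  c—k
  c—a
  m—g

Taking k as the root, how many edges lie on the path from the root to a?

k–c–a — 2 edges.

2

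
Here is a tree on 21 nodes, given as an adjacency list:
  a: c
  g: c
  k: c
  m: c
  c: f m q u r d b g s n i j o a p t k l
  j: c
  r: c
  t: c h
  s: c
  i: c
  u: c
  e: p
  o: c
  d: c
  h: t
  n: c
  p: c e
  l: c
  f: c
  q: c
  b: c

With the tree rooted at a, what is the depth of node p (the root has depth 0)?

Climbing from p to the root: p–c–a. That's 2 steps.

2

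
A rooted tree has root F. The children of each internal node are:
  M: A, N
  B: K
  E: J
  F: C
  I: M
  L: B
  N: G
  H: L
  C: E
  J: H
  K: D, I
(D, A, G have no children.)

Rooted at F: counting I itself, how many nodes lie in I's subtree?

5

I's subtree: {I, M, N, A, G}, size 5.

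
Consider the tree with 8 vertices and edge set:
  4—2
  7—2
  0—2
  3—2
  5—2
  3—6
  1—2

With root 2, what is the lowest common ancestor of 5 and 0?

5's ancestor chain is 5, 2 and 0's is 0, 2; they first meet at 2.

2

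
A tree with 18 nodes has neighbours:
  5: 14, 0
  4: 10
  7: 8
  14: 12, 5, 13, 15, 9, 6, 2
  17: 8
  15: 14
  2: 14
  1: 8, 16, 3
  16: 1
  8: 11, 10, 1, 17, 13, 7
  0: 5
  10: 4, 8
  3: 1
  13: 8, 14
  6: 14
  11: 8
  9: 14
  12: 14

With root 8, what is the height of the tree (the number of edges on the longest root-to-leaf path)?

4

0 sits deepest: 8 → 13 → 14 → 5 → 0 — 4 edges from the root.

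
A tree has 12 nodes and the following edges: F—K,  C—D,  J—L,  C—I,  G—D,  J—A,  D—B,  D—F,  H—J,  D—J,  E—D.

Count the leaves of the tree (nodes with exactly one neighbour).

8

Degree-1 nodes: A, B, E, G, H, I, K, L — 8 of them.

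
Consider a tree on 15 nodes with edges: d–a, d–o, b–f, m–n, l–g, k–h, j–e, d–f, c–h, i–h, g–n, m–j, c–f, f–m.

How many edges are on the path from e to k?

e - j - m - f - c - h - k: 6 edges.

6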